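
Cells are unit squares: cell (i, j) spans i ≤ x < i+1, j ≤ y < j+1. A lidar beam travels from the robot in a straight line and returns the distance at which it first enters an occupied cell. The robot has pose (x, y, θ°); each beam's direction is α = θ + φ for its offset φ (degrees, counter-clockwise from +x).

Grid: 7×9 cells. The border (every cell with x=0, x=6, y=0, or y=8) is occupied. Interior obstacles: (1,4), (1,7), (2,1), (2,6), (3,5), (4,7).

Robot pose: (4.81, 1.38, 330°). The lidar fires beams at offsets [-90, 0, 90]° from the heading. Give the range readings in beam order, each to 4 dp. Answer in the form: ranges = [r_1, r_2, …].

ranges = [0.4388, 0.7600, 2.3800]

beam 1: φ=-90°, α=240°
  direction (-0.5000, -0.8660); cell (4,1); t to first gridline: x 1.6200, y 0.4388 (then +2.0000 / +1.1547)
    (4,0) via y @ 0.4388  # hit
  → r_1 = 0.4388
beam 2: φ=0°, α=330°
  direction (0.8660, -0.5000); cell (4,1); t to first gridline: x 0.2194, y 0.7600 (then +1.1547 / +2.0000)
    (5,1) via x @ 0.2194
    (5,0) via y @ 0.7600  # hit
  → r_2 = 0.7600
beam 3: φ=90°, α=60°
  direction (0.5000, 0.8660); cell (4,1); t to first gridline: x 0.3800, y 0.7159 (then +2.0000 / +1.1547)
    (5,1) via x @ 0.3800
    (5,2) via y @ 0.7159
    (5,3) via y @ 1.8706
    (6,3) via x @ 2.3800  # hit
  → r_3 = 2.3800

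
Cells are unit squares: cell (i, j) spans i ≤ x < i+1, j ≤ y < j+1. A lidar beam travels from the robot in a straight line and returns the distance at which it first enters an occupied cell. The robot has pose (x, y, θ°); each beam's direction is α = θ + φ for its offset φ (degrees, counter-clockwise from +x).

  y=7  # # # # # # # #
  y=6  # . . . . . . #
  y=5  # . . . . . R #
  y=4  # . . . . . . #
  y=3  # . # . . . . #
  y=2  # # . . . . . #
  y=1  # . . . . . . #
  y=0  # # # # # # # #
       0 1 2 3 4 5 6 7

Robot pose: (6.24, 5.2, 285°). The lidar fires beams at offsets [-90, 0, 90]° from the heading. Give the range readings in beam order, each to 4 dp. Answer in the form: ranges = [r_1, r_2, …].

beam 1: φ=-90°, α=195°
  dir = (cos 195°, sin 195°) = (-0.9659, -0.2588); from cell (6,5)
  next x-line at t=0.2485, next y-line at t=0.7727; Δt_x=1.0353, Δt_y=3.8637
    x: enter (5,5) at t=0.2485
    y: enter (5,4) at t=0.7727
    x: enter (4,4) at t=1.2837
    x: enter (3,4) at t=2.3190
    x: enter (2,4) at t=3.3543
    x: enter (1,4) at t=4.3896
    y: enter (1,3) at t=4.6364
    x: enter (0,3) at t=5.4248 ← occupied
  → r_1 = 5.4248
beam 2: φ=0°, α=285°
  dir = (cos 285°, sin 285°) = (0.2588, -0.9659); from cell (6,5)
  next x-line at t=2.9364, next y-line at t=0.2071; Δt_x=3.8637, Δt_y=1.0353
    y: enter (6,4) at t=0.2071
    y: enter (6,3) at t=1.2423
    y: enter (6,2) at t=2.2776
    x: enter (7,2) at t=2.9364 ← occupied
  → r_2 = 2.9364
beam 3: φ=90°, α=15°
  dir = (cos 15°, sin 15°) = (0.9659, 0.2588); from cell (6,5)
  next x-line at t=0.7868, next y-line at t=3.0910; Δt_x=1.0353, Δt_y=3.8637
    x: enter (7,5) at t=0.7868 ← occupied
  → r_3 = 0.7868

ranges = [5.4248, 2.9364, 0.7868]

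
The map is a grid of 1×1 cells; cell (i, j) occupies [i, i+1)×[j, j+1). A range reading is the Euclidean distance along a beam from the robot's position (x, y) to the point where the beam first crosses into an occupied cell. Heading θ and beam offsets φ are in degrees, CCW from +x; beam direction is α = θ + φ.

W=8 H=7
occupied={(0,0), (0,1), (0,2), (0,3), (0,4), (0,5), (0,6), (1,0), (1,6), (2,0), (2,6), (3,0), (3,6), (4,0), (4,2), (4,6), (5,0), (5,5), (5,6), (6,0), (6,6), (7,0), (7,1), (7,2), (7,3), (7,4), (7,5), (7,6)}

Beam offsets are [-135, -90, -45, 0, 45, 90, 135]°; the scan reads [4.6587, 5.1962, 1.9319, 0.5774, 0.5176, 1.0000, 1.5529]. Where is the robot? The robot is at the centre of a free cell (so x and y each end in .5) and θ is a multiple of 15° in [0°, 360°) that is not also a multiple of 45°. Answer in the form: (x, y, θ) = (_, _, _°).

(x, y, θ) = (2.5, 5.5, 60°)

Candidates: 28 free-cell centres × 16 headings = 448 poses. Raycast each; keep the one whose scan matches to 4 dp.
  (3.5, 2.5, 75°): beam 1 = 1.7321 ≠ 4.6587 ✗
  (5.5, 2.5, 195°): beam 1 = 3.0000 ≠ 4.6587 ✗
  (6.5, 4.5, 30°): beam 1 = 3.6235 ≠ 4.6587 ✗
  (3.5, 4.5, 150°): beam 1 = 1.9319 ≠ 4.6587 ✗
  …
  (2.5, 5.5, 60°): r_1=4.6587, r_2=5.1962, r_3=1.9319, r_4=0.5774, r_5=0.5176, r_6=1.0000, r_7=1.5529 — all match ✓
Only this pose fits every beam.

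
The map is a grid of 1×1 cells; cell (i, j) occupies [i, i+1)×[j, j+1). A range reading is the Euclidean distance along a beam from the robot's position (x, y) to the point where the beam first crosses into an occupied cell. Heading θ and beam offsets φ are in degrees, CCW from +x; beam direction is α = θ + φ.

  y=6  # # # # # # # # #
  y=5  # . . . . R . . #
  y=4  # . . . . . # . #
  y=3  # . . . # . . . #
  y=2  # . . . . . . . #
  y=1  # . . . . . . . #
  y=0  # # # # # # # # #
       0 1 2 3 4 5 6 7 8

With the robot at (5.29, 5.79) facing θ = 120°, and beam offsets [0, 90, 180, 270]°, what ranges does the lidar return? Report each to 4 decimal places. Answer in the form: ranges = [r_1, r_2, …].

ranges = [0.2425, 4.9537, 1.4200, 0.4200]

beam 1: φ=0°, α=120°
  direction (-0.5000, 0.8660); cell (5,5); t to first gridline: x 0.5800, y 0.2425 (then +2.0000 / +1.1547)
    (5,6) via y @ 0.2425  # hit
  → r_1 = 0.2425
beam 2: φ=90°, α=210°
  direction (-0.8660, -0.5000); cell (5,5); t to first gridline: x 0.3349, y 1.5800 (then +1.1547 / +2.0000)
    (4,5) via x @ 0.3349
    (3,5) via x @ 1.4896
    (3,4) via y @ 1.5800
    (2,4) via x @ 2.6443
    (2,3) via y @ 3.5800
    (1,3) via x @ 3.7990
    (0,3) via x @ 4.9537  # hit
  → r_2 = 4.9537
beam 3: φ=180°, α=300°
  direction (0.5000, -0.8660); cell (5,5); t to first gridline: x 1.4200, y 0.9122 (then +2.0000 / +1.1547)
    (5,4) via y @ 0.9122
    (6,4) via x @ 1.4200  # hit
  → r_3 = 1.4200
beam 4: φ=270°, α=30°
  direction (0.8660, 0.5000); cell (5,5); t to first gridline: x 0.8198, y 0.4200 (then +1.1547 / +2.0000)
    (5,6) via y @ 0.4200  # hit
  → r_4 = 0.4200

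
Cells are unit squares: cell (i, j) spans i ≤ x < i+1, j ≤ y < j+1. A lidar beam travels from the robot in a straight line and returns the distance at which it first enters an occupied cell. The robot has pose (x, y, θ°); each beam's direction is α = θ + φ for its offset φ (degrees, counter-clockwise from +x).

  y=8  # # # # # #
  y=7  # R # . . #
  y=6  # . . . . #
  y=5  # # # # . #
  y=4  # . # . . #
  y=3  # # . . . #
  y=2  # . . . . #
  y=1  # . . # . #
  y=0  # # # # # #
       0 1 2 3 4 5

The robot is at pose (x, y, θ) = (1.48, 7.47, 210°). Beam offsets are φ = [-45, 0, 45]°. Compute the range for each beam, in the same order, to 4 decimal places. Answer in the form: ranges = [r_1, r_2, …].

ranges = [0.4969, 0.5543, 1.5219]

beam 1: φ=-45°, α=165°
  direction (-0.9659, 0.2588); cell (1,7); t to first gridline: x 0.4969, y 2.0478 (then +1.0353 / +3.8637)
    (0,7) via x @ 0.4969  # hit
  → r_1 = 0.4969
beam 2: φ=0°, α=210°
  direction (-0.8660, -0.5000); cell (1,7); t to first gridline: x 0.5543, y 0.9400 (then +1.1547 / +2.0000)
    (0,7) via x @ 0.5543  # hit
  → r_2 = 0.5543
beam 3: φ=45°, α=255°
  direction (-0.2588, -0.9659); cell (1,7); t to first gridline: x 1.8546, y 0.4866 (then +3.8637 / +1.0353)
    (1,6) via y @ 0.4866
    (1,5) via y @ 1.5219  # hit
  → r_3 = 1.5219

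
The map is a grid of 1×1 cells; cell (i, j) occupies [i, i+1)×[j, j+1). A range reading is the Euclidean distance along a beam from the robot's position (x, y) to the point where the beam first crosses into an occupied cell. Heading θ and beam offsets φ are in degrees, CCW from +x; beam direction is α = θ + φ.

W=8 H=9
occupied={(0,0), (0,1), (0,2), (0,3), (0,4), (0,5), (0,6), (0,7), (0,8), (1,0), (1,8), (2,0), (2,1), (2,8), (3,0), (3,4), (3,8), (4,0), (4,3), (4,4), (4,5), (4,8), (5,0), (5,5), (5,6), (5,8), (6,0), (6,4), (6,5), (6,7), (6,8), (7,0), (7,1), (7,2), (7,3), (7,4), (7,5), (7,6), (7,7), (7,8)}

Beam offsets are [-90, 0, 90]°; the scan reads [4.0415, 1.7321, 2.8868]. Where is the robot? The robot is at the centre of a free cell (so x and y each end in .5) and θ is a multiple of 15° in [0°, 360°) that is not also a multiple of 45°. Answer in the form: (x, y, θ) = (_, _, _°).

(x, y, θ) = (4.5, 2.5, 240°)

Candidates: 32 free-cell centres × 16 headings = 512 poses. Raycast each; keep the one whose scan matches to 4 dp.
  (5.5, 3.5, 285°): beam 1 = 0.5176 ≠ 4.0415 ✗
  (3.5, 1.5, 75°): beam 1 = 1.9319 ≠ 4.0415 ✗
  (2.5, 6.5, 330°): beam 1 = 3.0000 ≠ 4.0415 ✗
  (4.5, 2.5, 105°): beam 1 = 2.5882 ≠ 4.0415 ✗
  …
  (4.5, 2.5, 240°): r_1=4.0415, r_2=1.7321, r_3=2.8868 — all match ✓
No second candidate reproduces the full scan.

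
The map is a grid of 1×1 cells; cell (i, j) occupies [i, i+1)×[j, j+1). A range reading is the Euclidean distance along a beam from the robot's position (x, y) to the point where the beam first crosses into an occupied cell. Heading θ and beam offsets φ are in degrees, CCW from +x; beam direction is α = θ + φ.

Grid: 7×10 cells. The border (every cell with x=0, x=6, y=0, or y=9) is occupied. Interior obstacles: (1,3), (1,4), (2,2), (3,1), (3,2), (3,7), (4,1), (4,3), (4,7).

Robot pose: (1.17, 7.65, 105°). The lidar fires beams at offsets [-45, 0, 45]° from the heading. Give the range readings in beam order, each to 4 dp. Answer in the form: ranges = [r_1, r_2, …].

ranges = [1.5588, 0.6568, 0.1963]

beam 1: φ=-45°, α=60°
  direction (0.5000, 0.8660); cell (1,7); t to first gridline: x 1.6600, y 0.4041 (then +2.0000 / +1.1547)
    (1,8) via y @ 0.4041
    (1,9) via y @ 1.5588  # hit
  → r_1 = 1.5588
beam 2: φ=0°, α=105°
  direction (-0.2588, 0.9659); cell (1,7); t to first gridline: x 0.6568, y 0.3623 (then +3.8637 / +1.0353)
    (1,8) via y @ 0.3623
    (0,8) via x @ 0.6568  # hit
  → r_2 = 0.6568
beam 3: φ=45°, α=150°
  direction (-0.8660, 0.5000); cell (1,7); t to first gridline: x 0.1963, y 0.7000 (then +1.1547 / +2.0000)
    (0,7) via x @ 0.1963  # hit
  → r_3 = 0.1963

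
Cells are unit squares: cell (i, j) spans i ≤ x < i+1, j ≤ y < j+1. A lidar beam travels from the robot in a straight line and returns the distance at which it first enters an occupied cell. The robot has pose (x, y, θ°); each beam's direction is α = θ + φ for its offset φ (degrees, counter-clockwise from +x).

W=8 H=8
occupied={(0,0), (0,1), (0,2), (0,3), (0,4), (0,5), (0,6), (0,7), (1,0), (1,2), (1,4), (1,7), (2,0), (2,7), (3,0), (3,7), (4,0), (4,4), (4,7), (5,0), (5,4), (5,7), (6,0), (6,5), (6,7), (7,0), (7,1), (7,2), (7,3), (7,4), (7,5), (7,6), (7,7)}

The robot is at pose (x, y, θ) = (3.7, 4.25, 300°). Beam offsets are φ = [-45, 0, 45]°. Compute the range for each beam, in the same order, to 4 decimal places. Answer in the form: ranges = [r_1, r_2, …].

beam 1: φ=-45°, α=255°
  d=(-0.2588,-0.9659)  start (3,4)  tX=2.7046 tY=0.2588  stride 1/|dx|=3.8637 1/|dy|=1.0353
    cross y-line → (3,3), t=0.2588
    cross y-line → (3,2), t=1.2941
    cross y-line → (3,1), t=2.3294
    cross x-line → (2,1), t=2.7046
    cross y-line → (2,0), t=3.3646 (wall)
  → r_1 = 3.3646
beam 2: φ=0°, α=300°
  d=(0.5000,-0.8660)  start (3,4)  tX=0.6000 tY=0.2887  stride 1/|dx|=2.0000 1/|dy|=1.1547
    cross y-line → (3,3), t=0.2887
    cross x-line → (4,3), t=0.6000
    cross y-line → (4,2), t=1.4434
    cross y-line → (4,1), t=2.5981
    cross x-line → (5,1), t=2.6000
    cross y-line → (5,0), t=3.7528 (wall)
  → r_2 = 3.7528
beam 3: φ=45°, α=345°
  d=(0.9659,-0.2588)  start (3,4)  tX=0.3106 tY=0.9659  stride 1/|dx|=1.0353 1/|dy|=3.8637
    cross x-line → (4,4), t=0.3106 (wall)
  → r_3 = 0.3106

ranges = [3.3646, 3.7528, 0.3106]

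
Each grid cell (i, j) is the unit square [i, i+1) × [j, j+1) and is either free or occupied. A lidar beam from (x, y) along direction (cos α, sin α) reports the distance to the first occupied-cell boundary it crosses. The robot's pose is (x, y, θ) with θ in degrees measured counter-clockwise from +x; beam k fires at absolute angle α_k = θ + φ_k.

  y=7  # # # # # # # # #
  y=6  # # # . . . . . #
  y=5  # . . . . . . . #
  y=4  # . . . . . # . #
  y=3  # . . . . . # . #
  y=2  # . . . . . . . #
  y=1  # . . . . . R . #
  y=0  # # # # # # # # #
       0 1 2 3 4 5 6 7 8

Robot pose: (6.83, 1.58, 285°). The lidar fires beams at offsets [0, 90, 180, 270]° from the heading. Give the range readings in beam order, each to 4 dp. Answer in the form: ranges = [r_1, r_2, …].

beam 1: φ=0°, α=285°
  dir = (cos 285°, sin 285°) = (0.2588, -0.9659); from cell (6,1)
  next x-line at t=0.6568, next y-line at t=0.6005; Δt_x=3.8637, Δt_y=1.0353
    y: enter (6,0) at t=0.6005 ← occupied
  → r_1 = 0.6005
beam 2: φ=90°, α=15°
  dir = (cos 15°, sin 15°) = (0.9659, 0.2588); from cell (6,1)
  next x-line at t=0.1760, next y-line at t=1.6228; Δt_x=1.0353, Δt_y=3.8637
    x: enter (7,1) at t=0.1760
    x: enter (8,1) at t=1.2113 ← occupied
  → r_2 = 1.2113
beam 3: φ=180°, α=105°
  dir = (cos 105°, sin 105°) = (-0.2588, 0.9659); from cell (6,1)
  next x-line at t=3.2069, next y-line at t=0.4348; Δt_x=3.8637, Δt_y=1.0353
    y: enter (6,2) at t=0.4348
    y: enter (6,3) at t=1.4701 ← occupied
  → r_3 = 1.4701
beam 4: φ=270°, α=195°
  dir = (cos 195°, sin 195°) = (-0.9659, -0.2588); from cell (6,1)
  next x-line at t=0.8593, next y-line at t=2.2409; Δt_x=1.0353, Δt_y=3.8637
    x: enter (5,1) at t=0.8593
    x: enter (4,1) at t=1.8946
    y: enter (4,0) at t=2.2409 ← occupied
  → r_4 = 2.2409

ranges = [0.6005, 1.2113, 1.4701, 2.2409]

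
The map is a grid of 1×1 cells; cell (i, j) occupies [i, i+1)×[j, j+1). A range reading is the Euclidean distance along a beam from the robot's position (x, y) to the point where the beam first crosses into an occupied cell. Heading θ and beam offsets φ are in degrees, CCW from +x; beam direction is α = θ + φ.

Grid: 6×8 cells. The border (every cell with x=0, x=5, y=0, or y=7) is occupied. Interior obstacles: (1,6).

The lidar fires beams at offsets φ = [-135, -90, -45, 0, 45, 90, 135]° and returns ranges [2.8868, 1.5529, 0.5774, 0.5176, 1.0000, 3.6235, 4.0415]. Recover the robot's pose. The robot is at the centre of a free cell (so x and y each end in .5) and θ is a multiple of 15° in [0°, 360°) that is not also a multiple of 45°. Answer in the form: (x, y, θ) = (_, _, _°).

Enumerate (i+0.5, j+0.5, θ) over the 23 free cells and 16 admissible headings. For each, cast all 7 beams and compare to the given ranges.
  (2.5, 3.5, 300°): beam 1 = 1.5529 ≠ 2.8868 ✗
  (4.5, 4.5, 195°): beam 1 = 1.0000 ≠ 2.8868 ✗
  (4.5, 5.5, 105°): beam 1 = 0.5774 ≠ 2.8868 ✗
  …
  (1.5, 4.5, 195°): r_1=2.8868, r_2=1.5529, r_3=0.5774, r_4=0.5176, r_5=1.0000, r_6=3.6235, r_7=4.0415 — all match ✓
Unique over the lattice → pose = (1.5, 4.5, 195°).

(x, y, θ) = (1.5, 4.5, 195°)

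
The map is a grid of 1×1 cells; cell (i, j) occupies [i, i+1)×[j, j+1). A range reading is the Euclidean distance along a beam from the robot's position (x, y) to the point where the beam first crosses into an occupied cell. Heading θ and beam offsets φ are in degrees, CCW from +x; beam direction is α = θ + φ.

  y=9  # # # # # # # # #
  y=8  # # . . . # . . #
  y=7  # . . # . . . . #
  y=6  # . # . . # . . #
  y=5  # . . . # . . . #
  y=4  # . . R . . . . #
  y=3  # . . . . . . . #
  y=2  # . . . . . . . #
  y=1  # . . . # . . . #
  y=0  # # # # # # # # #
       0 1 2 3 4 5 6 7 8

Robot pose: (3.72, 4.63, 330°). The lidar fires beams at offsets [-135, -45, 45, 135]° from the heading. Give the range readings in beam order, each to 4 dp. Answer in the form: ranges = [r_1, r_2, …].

beam 1: φ=-135°, α=195°
  direction (-0.9659, -0.2588); cell (3,4); t to first gridline: x 0.7454, y 2.4341 (then +1.0353 / +3.8637)
    (2,4) via x @ 0.7454
    (1,4) via x @ 1.7807
    (1,3) via y @ 2.4341
    (0,3) via x @ 2.8160  # hit
  → r_1 = 2.8160
beam 2: φ=-45°, α=285°
  direction (0.2588, -0.9659); cell (3,4); t to first gridline: x 1.0818, y 0.6522 (then +3.8637 / +1.0353)
    (3,3) via y @ 0.6522
    (4,3) via x @ 1.0818
    (4,2) via y @ 1.6875
    (4,1) via y @ 2.7228  # hit
  → r_2 = 2.7228
beam 3: φ=45°, α=15°
  direction (0.9659, 0.2588); cell (3,4); t to first gridline: x 0.2899, y 1.4296 (then +1.0353 / +3.8637)
    (4,4) via x @ 0.2899
    (5,4) via x @ 1.3252
    (5,5) via y @ 1.4296
    (6,5) via x @ 2.3604
    (7,5) via x @ 3.3957
    (8,5) via x @ 4.4310  # hit
  → r_3 = 4.4310
beam 4: φ=135°, α=105°
  direction (-0.2588, 0.9659); cell (3,4); t to first gridline: x 2.7819, y 0.3831 (then +3.8637 / +1.0353)
    (3,5) via y @ 0.3831
    (3,6) via y @ 1.4183
    (3,7) via y @ 2.4536  # hit
  → r_4 = 2.4536

ranges = [2.8160, 2.7228, 4.4310, 2.4536]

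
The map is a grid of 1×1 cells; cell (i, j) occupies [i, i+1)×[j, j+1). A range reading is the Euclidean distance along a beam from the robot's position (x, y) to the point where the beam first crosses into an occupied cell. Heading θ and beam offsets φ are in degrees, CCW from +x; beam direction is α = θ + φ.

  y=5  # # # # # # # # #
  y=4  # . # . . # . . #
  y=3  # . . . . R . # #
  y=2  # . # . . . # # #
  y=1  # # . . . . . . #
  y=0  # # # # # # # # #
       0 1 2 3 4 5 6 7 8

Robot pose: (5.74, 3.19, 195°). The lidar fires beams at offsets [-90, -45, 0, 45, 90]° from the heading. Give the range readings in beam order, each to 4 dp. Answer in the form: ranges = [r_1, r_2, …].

ranges = [0.8386, 3.1639, 2.8367, 2.5288, 1.0046]

beam 1: φ=-90°, α=105°
  cosα=-0.2588 sinα=0.9659 | (5,3) | tMaxX 2.8591 tMaxY 0.8386 | tΔX 3.8637 tΔY 1.0353
    t=0.8386 [y] (5,4) — stop
  → r_1 = 0.8386
beam 2: φ=-45°, α=150°
  cosα=-0.8660 sinα=0.5000 | (5,3) | tMaxX 0.8545 tMaxY 1.6200 | tΔX 1.1547 tΔY 2.0000
    t=0.8545 [x] (4,3)
    t=1.6200 [y] (4,4)
    t=2.0092 [x] (3,4)
    t=3.1639 [x] (2,4) — stop
  → r_2 = 3.1639
beam 3: φ=0°, α=195°
  cosα=-0.9659 sinα=-0.2588 | (5,3) | tMaxX 0.7661 tMaxY 0.7341 | tΔX 1.0353 tΔY 3.8637
    t=0.7341 [y] (5,2)
    t=0.7661 [x] (4,2)
    t=1.8014 [x] (3,2)
    t=2.8367 [x] (2,2) — stop
  → r_3 = 2.8367
beam 4: φ=45°, α=240°
  cosα=-0.5000 sinα=-0.8660 | (5,3) | tMaxX 1.4800 tMaxY 0.2194 | tΔX 2.0000 tΔY 1.1547
    t=0.2194 [y] (5,2)
    t=1.3741 [y] (5,1)
    t=1.4800 [x] (4,1)
    t=2.5288 [y] (4,0) — stop
  → r_4 = 2.5288
beam 5: φ=90°, α=285°
  cosα=0.2588 sinα=-0.9659 | (5,3) | tMaxX 1.0046 tMaxY 0.1967 | tΔX 3.8637 tΔY 1.0353
    t=0.1967 [y] (5,2)
    t=1.0046 [x] (6,2) — stop
  → r_5 = 1.0046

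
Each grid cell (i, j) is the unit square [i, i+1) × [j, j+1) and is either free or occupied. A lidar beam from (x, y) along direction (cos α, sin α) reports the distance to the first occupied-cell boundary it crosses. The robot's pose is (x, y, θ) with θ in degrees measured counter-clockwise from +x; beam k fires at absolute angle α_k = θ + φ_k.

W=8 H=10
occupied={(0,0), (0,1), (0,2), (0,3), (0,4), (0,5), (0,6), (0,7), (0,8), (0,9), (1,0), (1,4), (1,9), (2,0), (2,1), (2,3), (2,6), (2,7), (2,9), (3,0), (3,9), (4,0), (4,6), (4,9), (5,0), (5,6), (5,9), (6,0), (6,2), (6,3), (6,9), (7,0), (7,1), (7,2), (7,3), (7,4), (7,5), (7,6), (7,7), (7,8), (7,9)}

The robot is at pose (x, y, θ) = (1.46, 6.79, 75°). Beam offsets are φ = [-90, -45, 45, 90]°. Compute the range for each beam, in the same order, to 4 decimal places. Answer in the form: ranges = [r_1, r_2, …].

beam 1: φ=-90°, α=345°
  cosα=0.9659 sinα=-0.2588 | (1,6) | tMaxX 0.5590 tMaxY 3.0523 | tΔX 1.0353 tΔY 3.8637
    t=0.5590 [x] (2,6) — stop
  → r_1 = 0.5590
beam 2: φ=-45°, α=30°
  cosα=0.8660 sinα=0.5000 | (1,6) | tMaxX 0.6235 tMaxY 0.4200 | tΔX 1.1547 tΔY 2.0000
    t=0.4200 [y] (1,7)
    t=0.6235 [x] (2,7) — stop
  → r_2 = 0.6235
beam 3: φ=45°, α=120°
  cosα=-0.5000 sinα=0.8660 | (1,6) | tMaxX 0.9200 tMaxY 0.2425 | tΔX 2.0000 tΔY 1.1547
    t=0.2425 [y] (1,7)
    t=0.9200 [x] (0,7) — stop
  → r_3 = 0.9200
beam 4: φ=90°, α=165°
  cosα=-0.9659 sinα=0.2588 | (1,6) | tMaxX 0.4762 tMaxY 0.8114 | tΔX 1.0353 tΔY 3.8637
    t=0.4762 [x] (0,6) — stop
  → r_4 = 0.4762

ranges = [0.5590, 0.6235, 0.9200, 0.4762]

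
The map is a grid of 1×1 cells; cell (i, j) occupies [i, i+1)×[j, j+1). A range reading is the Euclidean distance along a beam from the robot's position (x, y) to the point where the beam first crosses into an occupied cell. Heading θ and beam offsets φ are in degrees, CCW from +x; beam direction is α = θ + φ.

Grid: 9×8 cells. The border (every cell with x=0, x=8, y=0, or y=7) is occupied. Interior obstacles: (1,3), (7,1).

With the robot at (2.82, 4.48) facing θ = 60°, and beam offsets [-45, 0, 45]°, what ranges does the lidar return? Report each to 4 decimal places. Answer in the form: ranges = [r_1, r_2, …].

ranges = [5.3627, 2.9098, 2.6089]

beam 1: φ=-45°, α=15°
  direction (0.9659, 0.2588); cell (2,4); t to first gridline: x 0.1863, y 2.0091 (then +1.0353 / +3.8637)
    (3,4) via x @ 0.1863
    (4,4) via x @ 1.2216
    (4,5) via y @ 2.0091
    (5,5) via x @ 2.2569
    (6,5) via x @ 3.2922
    (7,5) via x @ 4.3275
    (8,5) via x @ 5.3627  # hit
  → r_1 = 5.3627
beam 2: φ=0°, α=60°
  direction (0.5000, 0.8660); cell (2,4); t to first gridline: x 0.3600, y 0.6004 (then +2.0000 / +1.1547)
    (3,4) via x @ 0.3600
    (3,5) via y @ 0.6004
    (3,6) via y @ 1.7551
    (4,6) via x @ 2.3600
    (4,7) via y @ 2.9098  # hit
  → r_2 = 2.9098
beam 3: φ=45°, α=105°
  direction (-0.2588, 0.9659); cell (2,4); t to first gridline: x 3.1682, y 0.5383 (then +3.8637 / +1.0353)
    (2,5) via y @ 0.5383
    (2,6) via y @ 1.5736
    (2,7) via y @ 2.6089  # hit
  → r_3 = 2.6089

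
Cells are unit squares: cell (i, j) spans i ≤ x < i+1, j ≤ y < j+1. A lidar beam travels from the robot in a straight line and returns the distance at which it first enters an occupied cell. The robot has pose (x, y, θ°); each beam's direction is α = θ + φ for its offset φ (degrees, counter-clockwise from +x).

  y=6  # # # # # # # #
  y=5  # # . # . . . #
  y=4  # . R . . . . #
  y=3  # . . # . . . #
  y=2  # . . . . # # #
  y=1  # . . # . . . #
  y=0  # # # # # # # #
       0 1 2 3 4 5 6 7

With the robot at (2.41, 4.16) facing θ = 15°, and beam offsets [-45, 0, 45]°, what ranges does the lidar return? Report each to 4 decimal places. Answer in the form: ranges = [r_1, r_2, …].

ranges = [0.6813, 4.7519, 1.1800]

beam 1: φ=-45°, α=330°
  direction (0.8660, -0.5000); cell (2,4); t to first gridline: x 0.6813, y 0.3200 (then +1.1547 / +2.0000)
    (2,3) via y @ 0.3200
    (3,3) via x @ 0.6813  # hit
  → r_1 = 0.6813
beam 2: φ=0°, α=15°
  direction (0.9659, 0.2588); cell (2,4); t to first gridline: x 0.6108, y 3.2455 (then +1.0353 / +3.8637)
    (3,4) via x @ 0.6108
    (4,4) via x @ 1.6461
    (5,4) via x @ 2.6814
    (5,5) via y @ 3.2455
    (6,5) via x @ 3.7166
    (7,5) via x @ 4.7519  # hit
  → r_2 = 4.7519
beam 3: φ=45°, α=60°
  direction (0.5000, 0.8660); cell (2,4); t to first gridline: x 1.1800, y 0.9699 (then +2.0000 / +1.1547)
    (2,5) via y @ 0.9699
    (3,5) via x @ 1.1800  # hit
  → r_3 = 1.1800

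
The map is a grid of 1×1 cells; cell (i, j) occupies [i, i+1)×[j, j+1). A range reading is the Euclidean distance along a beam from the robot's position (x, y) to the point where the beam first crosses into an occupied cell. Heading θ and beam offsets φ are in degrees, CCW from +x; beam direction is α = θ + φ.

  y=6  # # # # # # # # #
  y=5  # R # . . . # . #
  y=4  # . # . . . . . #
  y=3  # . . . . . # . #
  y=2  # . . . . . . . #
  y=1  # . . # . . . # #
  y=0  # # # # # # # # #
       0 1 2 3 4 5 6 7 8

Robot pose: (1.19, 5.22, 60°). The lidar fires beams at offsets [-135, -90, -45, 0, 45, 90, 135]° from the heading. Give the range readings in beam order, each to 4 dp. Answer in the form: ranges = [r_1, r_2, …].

ranges = [4.3689, 0.9353, 0.8386, 0.9007, 0.7341, 0.2194, 0.1967]

beam 1: φ=-135°, α=285°
  dir = (cos 285°, sin 285°) = (0.2588, -0.9659); from cell (1,5)
  next x-line at t=3.1296, next y-line at t=0.2278; Δt_x=3.8637, Δt_y=1.0353
    y: enter (1,4) at t=0.2278
    y: enter (1,3) at t=1.2630
    y: enter (1,2) at t=2.2983
    x: enter (2,2) at t=3.1296
    y: enter (2,1) at t=3.3336
    y: enter (2,0) at t=4.3689 ← occupied
  → r_1 = 4.3689
beam 2: φ=-90°, α=330°
  dir = (cos 330°, sin 330°) = (0.8660, -0.5000); from cell (1,5)
  next x-line at t=0.9353, next y-line at t=0.4400; Δt_x=1.1547, Δt_y=2.0000
    y: enter (1,4) at t=0.4400
    x: enter (2,4) at t=0.9353 ← occupied
  → r_2 = 0.9353
beam 3: φ=-45°, α=15°
  dir = (cos 15°, sin 15°) = (0.9659, 0.2588); from cell (1,5)
  next x-line at t=0.8386, next y-line at t=3.0137; Δt_x=1.0353, Δt_y=3.8637
    x: enter (2,5) at t=0.8386 ← occupied
  → r_3 = 0.8386
beam 4: φ=0°, α=60°
  dir = (cos 60°, sin 60°) = (0.5000, 0.8660); from cell (1,5)
  next x-line at t=1.6200, next y-line at t=0.9007; Δt_x=2.0000, Δt_y=1.1547
    y: enter (1,6) at t=0.9007 ← occupied
  → r_4 = 0.9007
beam 5: φ=45°, α=105°
  dir = (cos 105°, sin 105°) = (-0.2588, 0.9659); from cell (1,5)
  next x-line at t=0.7341, next y-line at t=0.8075; Δt_x=3.8637, Δt_y=1.0353
    x: enter (0,5) at t=0.7341 ← occupied
  → r_5 = 0.7341
beam 6: φ=90°, α=150°
  dir = (cos 150°, sin 150°) = (-0.8660, 0.5000); from cell (1,5)
  next x-line at t=0.2194, next y-line at t=1.5600; Δt_x=1.1547, Δt_y=2.0000
    x: enter (0,5) at t=0.2194 ← occupied
  → r_6 = 0.2194
beam 7: φ=135°, α=195°
  dir = (cos 195°, sin 195°) = (-0.9659, -0.2588); from cell (1,5)
  next x-line at t=0.1967, next y-line at t=0.8500; Δt_x=1.0353, Δt_y=3.8637
    x: enter (0,5) at t=0.1967 ← occupied
  → r_7 = 0.1967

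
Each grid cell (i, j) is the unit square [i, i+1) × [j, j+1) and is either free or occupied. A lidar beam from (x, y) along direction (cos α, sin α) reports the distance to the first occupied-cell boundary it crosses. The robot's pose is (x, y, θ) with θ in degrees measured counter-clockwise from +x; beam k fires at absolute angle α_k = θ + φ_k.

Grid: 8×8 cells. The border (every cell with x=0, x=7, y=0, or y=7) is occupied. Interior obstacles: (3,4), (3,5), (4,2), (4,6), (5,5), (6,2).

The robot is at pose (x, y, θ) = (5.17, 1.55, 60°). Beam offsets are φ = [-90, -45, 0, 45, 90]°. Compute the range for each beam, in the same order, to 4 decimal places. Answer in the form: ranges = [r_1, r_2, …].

ranges = [1.1000, 1.7387, 1.6600, 0.6568, 0.9000]

beam 1: φ=-90°, α=330°
  direction (0.8660, -0.5000); cell (5,1); t to first gridline: x 0.9584, y 1.1000 (then +1.1547 / +2.0000)
    (6,1) via x @ 0.9584
    (6,0) via y @ 1.1000  # hit
  → r_1 = 1.1000
beam 2: φ=-45°, α=15°
  direction (0.9659, 0.2588); cell (5,1); t to first gridline: x 0.8593, y 1.7387 (then +1.0353 / +3.8637)
    (6,1) via x @ 0.8593
    (6,2) via y @ 1.7387  # hit
  → r_2 = 1.7387
beam 3: φ=0°, α=60°
  direction (0.5000, 0.8660); cell (5,1); t to first gridline: x 1.6600, y 0.5196 (then +2.0000 / +1.1547)
    (5,2) via y @ 0.5196
    (6,2) via x @ 1.6600  # hit
  → r_3 = 1.6600
beam 4: φ=45°, α=105°
  direction (-0.2588, 0.9659); cell (5,1); t to first gridline: x 0.6568, y 0.4659 (then +3.8637 / +1.0353)
    (5,2) via y @ 0.4659
    (4,2) via x @ 0.6568  # hit
  → r_4 = 0.6568
beam 5: φ=90°, α=150°
  direction (-0.8660, 0.5000); cell (5,1); t to first gridline: x 0.1963, y 0.9000 (then +1.1547 / +2.0000)
    (4,1) via x @ 0.1963
    (4,2) via y @ 0.9000  # hit
  → r_5 = 0.9000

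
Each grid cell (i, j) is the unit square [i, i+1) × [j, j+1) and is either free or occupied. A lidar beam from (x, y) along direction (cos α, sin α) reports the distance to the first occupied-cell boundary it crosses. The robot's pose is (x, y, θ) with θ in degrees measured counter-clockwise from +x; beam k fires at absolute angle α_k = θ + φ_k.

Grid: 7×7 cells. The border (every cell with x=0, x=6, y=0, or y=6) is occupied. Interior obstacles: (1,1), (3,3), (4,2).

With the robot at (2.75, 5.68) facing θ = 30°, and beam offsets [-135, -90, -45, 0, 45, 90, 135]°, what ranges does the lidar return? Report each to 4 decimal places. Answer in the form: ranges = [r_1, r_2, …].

beam 1: φ=-135°, α=255°
  d=(-0.2588,-0.9659)  start (2,5)  tX=2.8978 tY=0.7040  stride 1/|dx|=3.8637 1/|dy|=1.0353
    cross y-line → (2,4), t=0.7040
    cross y-line → (2,3), t=1.7393
    cross y-line → (2,2), t=2.7745
    cross x-line → (1,2), t=2.8978
    cross y-line → (1,1), t=3.8098 (wall)
  → r_1 = 3.8098
beam 2: φ=-90°, α=300°
  d=(0.5000,-0.8660)  start (2,5)  tX=0.5000 tY=0.7852  stride 1/|dx|=2.0000 1/|dy|=1.1547
    cross x-line → (3,5), t=0.5000
    cross y-line → (3,4), t=0.7852
    cross y-line → (3,3), t=1.9399 (wall)
  → r_2 = 1.9399
beam 3: φ=-45°, α=345°
  d=(0.9659,-0.2588)  start (2,5)  tX=0.2588 tY=2.6273  stride 1/|dx|=1.0353 1/|dy|=3.8637
    cross x-line → (3,5), t=0.2588
    cross x-line → (4,5), t=1.2941
    cross x-line → (5,5), t=2.3294
    cross y-line → (5,4), t=2.6273
    cross x-line → (6,4), t=3.3646 (wall)
  → r_3 = 3.3646
beam 4: φ=0°, α=30°
  d=(0.8660,0.5000)  start (2,5)  tX=0.2887 tY=0.6400  stride 1/|dx|=1.1547 1/|dy|=2.0000
    cross x-line → (3,5), t=0.2887
    cross y-line → (3,6), t=0.6400 (wall)
  → r_4 = 0.6400
beam 5: φ=45°, α=75°
  d=(0.2588,0.9659)  start (2,5)  tX=0.9659 tY=0.3313  stride 1/|dx|=3.8637 1/|dy|=1.0353
    cross y-line → (2,6), t=0.3313 (wall)
  → r_5 = 0.3313
beam 6: φ=90°, α=120°
  d=(-0.5000,0.8660)  start (2,5)  tX=1.5000 tY=0.3695  stride 1/|dx|=2.0000 1/|dy|=1.1547
    cross y-line → (2,6), t=0.3695 (wall)
  → r_6 = 0.3695
beam 7: φ=135°, α=165°
  d=(-0.9659,0.2588)  start (2,5)  tX=0.7765 tY=1.2364  stride 1/|dx|=1.0353 1/|dy|=3.8637
    cross x-line → (1,5), t=0.7765
    cross y-line → (1,6), t=1.2364 (wall)
  → r_7 = 1.2364

ranges = [3.8098, 1.9399, 3.3646, 0.6400, 0.3313, 0.3695, 1.2364]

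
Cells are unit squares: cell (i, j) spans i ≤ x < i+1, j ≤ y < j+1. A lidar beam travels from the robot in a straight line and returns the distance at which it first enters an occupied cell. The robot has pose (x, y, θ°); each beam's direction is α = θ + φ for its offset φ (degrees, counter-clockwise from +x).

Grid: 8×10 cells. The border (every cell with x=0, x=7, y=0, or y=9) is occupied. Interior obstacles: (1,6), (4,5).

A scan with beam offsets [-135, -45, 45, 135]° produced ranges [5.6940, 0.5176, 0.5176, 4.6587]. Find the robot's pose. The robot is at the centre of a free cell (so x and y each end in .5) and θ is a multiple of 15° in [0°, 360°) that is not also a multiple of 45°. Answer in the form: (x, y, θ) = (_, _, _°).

(x, y, θ) = (1.5, 5.5, 150°)

Enumerate (i+0.5, j+0.5, θ) over the 46 free cells and 16 admissible headings. For each, cast all 4 beams and compare to the given ranges.
  (6.5, 3.5, 75°): beam 1 = 1.0000 ≠ 5.6940 ✗
  (6.5, 6.5, 75°): beam 1 = 1.0000 ≠ 5.6940 ✗
  (4.5, 4.5, 30°): beam 1 = 3.6235 ≠ 5.6940 ✗
  (2.5, 7.5, 285°): beam 1 = 1.7321 ≠ 5.6940 ✗
  …
  (1.5, 5.5, 150°): r_1=5.6940, r_2=0.5176, r_3=0.5176, r_4=4.6587 — all match ✓
No second candidate reproduces the full scan.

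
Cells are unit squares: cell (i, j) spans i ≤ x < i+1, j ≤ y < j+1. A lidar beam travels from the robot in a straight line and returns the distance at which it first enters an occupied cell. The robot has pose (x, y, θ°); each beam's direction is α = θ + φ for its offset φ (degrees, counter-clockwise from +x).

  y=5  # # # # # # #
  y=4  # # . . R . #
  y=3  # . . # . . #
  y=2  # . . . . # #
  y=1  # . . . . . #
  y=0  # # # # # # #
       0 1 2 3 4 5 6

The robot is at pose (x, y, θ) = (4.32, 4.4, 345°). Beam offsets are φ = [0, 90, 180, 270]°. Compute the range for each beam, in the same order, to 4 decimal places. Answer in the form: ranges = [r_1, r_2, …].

ranges = [1.7393, 0.6212, 2.3182, 1.2364]

beam 1: φ=0°, α=345°
  d=(0.9659,-0.2588)  start (4,4)  tX=0.7040 tY=1.5455  stride 1/|dx|=1.0353 1/|dy|=3.8637
    cross x-line → (5,4), t=0.7040
    cross y-line → (5,3), t=1.5455
    cross x-line → (6,3), t=1.7393 (wall)
  → r_1 = 1.7393
beam 2: φ=90°, α=75°
  d=(0.2588,0.9659)  start (4,4)  tX=2.6273 tY=0.6212  stride 1/|dx|=3.8637 1/|dy|=1.0353
    cross y-line → (4,5), t=0.6212 (wall)
  → r_2 = 0.6212
beam 3: φ=180°, α=165°
  d=(-0.9659,0.2588)  start (4,4)  tX=0.3313 tY=2.3182  stride 1/|dx|=1.0353 1/|dy|=3.8637
    cross x-line → (3,4), t=0.3313
    cross x-line → (2,4), t=1.3666
    cross y-line → (2,5), t=2.3182 (wall)
  → r_3 = 2.3182
beam 4: φ=270°, α=255°
  d=(-0.2588,-0.9659)  start (4,4)  tX=1.2364 tY=0.4141  stride 1/|dx|=3.8637 1/|dy|=1.0353
    cross y-line → (4,3), t=0.4141
    cross x-line → (3,3), t=1.2364 (wall)
  → r_4 = 1.2364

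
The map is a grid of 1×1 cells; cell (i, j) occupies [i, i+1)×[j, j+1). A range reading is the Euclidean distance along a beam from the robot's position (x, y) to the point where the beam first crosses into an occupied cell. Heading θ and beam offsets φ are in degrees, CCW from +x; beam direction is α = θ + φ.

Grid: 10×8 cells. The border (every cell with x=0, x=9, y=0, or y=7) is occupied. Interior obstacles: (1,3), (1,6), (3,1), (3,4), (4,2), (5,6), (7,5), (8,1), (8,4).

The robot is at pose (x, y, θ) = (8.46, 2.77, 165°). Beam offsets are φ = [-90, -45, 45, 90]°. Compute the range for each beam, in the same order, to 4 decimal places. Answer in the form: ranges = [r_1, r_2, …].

ranges = [1.2734, 2.5750, 3.5400, 0.7972]

beam 1: φ=-90°, α=75°
  dir = (cos 75°, sin 75°) = (0.2588, 0.9659); from cell (8,2)
  next x-line at t=2.0864, next y-line at t=0.2381; Δt_x=3.8637, Δt_y=1.0353
    y: enter (8,3) at t=0.2381
    y: enter (8,4) at t=1.2734 ← occupied
  → r_1 = 1.2734
beam 2: φ=-45°, α=120°
  dir = (cos 120°, sin 120°) = (-0.5000, 0.8660); from cell (8,2)
  next x-line at t=0.9200, next y-line at t=0.2656; Δt_x=2.0000, Δt_y=1.1547
    y: enter (8,3) at t=0.2656
    x: enter (7,3) at t=0.9200
    y: enter (7,4) at t=1.4203
    y: enter (7,5) at t=2.5750 ← occupied
  → r_2 = 2.5750
beam 3: φ=45°, α=210°
  dir = (cos 210°, sin 210°) = (-0.8660, -0.5000); from cell (8,2)
  next x-line at t=0.5312, next y-line at t=1.5400; Δt_x=1.1547, Δt_y=2.0000
    x: enter (7,2) at t=0.5312
    y: enter (7,1) at t=1.5400
    x: enter (6,1) at t=1.6859
    x: enter (5,1) at t=2.8406
    y: enter (5,0) at t=3.5400 ← occupied
  → r_3 = 3.5400
beam 4: φ=90°, α=255°
  dir = (cos 255°, sin 255°) = (-0.2588, -0.9659); from cell (8,2)
  next x-line at t=1.7773, next y-line at t=0.7972; Δt_x=3.8637, Δt_y=1.0353
    y: enter (8,1) at t=0.7972 ← occupied
  → r_4 = 0.7972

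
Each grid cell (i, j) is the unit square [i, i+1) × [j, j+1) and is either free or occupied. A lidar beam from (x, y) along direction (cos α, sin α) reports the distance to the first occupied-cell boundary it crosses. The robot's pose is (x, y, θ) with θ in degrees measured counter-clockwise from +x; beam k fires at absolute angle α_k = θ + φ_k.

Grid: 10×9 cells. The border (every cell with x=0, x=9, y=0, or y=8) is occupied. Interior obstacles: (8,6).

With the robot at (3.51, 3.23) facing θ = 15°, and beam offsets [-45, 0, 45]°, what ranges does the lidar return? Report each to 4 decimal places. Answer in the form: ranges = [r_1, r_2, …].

beam 1: φ=-45°, α=330°
  d=(0.8660,-0.5000)  start (3,3)  tX=0.5658 tY=0.4600  stride 1/|dx|=1.1547 1/|dy|=2.0000
    cross y-line → (3,2), t=0.4600
    cross x-line → (4,2), t=0.5658
    cross x-line → (5,2), t=1.7205
    cross y-line → (5,1), t=2.4600
    cross x-line → (6,1), t=2.8752
    cross x-line → (7,1), t=4.0299
    cross y-line → (7,0), t=4.4600 (wall)
  → r_1 = 4.4600
beam 2: φ=0°, α=15°
  d=(0.9659,0.2588)  start (3,3)  tX=0.5073 tY=2.9751  stride 1/|dx|=1.0353 1/|dy|=3.8637
    cross x-line → (4,3), t=0.5073
    cross x-line → (5,3), t=1.5426
    cross x-line → (6,3), t=2.5778
    cross y-line → (6,4), t=2.9751
    cross x-line → (7,4), t=3.6131
    cross x-line → (8,4), t=4.6484
    cross x-line → (9,4), t=5.6837 (wall)
  → r_2 = 5.6837
beam 3: φ=45°, α=60°
  d=(0.5000,0.8660)  start (3,3)  tX=0.9800 tY=0.8891  stride 1/|dx|=2.0000 1/|dy|=1.1547
    cross y-line → (3,4), t=0.8891
    cross x-line → (4,4), t=0.9800
    cross y-line → (4,5), t=2.0438
    cross x-line → (5,5), t=2.9800
    cross y-line → (5,6), t=3.1985
    cross y-line → (5,7), t=4.3532
    cross x-line → (6,7), t=4.9800
    cross y-line → (6,8), t=5.5079 (wall)
  → r_3 = 5.5079

ranges = [4.4600, 5.6837, 5.5079]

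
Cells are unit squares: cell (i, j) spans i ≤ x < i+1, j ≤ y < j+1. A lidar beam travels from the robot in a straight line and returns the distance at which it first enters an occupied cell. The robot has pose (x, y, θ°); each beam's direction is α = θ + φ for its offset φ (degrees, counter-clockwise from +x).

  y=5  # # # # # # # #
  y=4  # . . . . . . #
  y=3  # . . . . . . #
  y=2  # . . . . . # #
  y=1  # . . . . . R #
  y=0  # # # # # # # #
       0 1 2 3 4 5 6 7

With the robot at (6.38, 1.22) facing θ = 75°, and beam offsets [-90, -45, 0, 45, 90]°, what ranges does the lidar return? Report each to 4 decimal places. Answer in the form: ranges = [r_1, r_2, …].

beam 1: φ=-90°, α=345°
  direction (0.9659, -0.2588); cell (6,1); t to first gridline: x 0.6419, y 0.8500 (then +1.0353 / +3.8637)
    (7,1) via x @ 0.6419  # hit
  → r_1 = 0.6419
beam 2: φ=-45°, α=30°
  direction (0.8660, 0.5000); cell (6,1); t to first gridline: x 0.7159, y 1.5600 (then +1.1547 / +2.0000)
    (7,1) via x @ 0.7159  # hit
  → r_2 = 0.7159
beam 3: φ=0°, α=75°
  direction (0.2588, 0.9659); cell (6,1); t to first gridline: x 2.3955, y 0.8075 (then +3.8637 / +1.0353)
    (6,2) via y @ 0.8075  # hit
  → r_3 = 0.8075
beam 4: φ=45°, α=120°
  direction (-0.5000, 0.8660); cell (6,1); t to first gridline: x 0.7600, y 0.9007 (then +2.0000 / +1.1547)
    (5,1) via x @ 0.7600
    (5,2) via y @ 0.9007
    (5,3) via y @ 2.0554
    (4,3) via x @ 2.7600
    (4,4) via y @ 3.2101
    (4,5) via y @ 4.3648  # hit
  → r_4 = 4.3648
beam 5: φ=90°, α=165°
  direction (-0.9659, 0.2588); cell (6,1); t to first gridline: x 0.3934, y 3.0137 (then +1.0353 / +3.8637)
    (5,1) via x @ 0.3934
    (4,1) via x @ 1.4287
    (3,1) via x @ 2.4640
    (3,2) via y @ 3.0137
    (2,2) via x @ 3.4992
    (1,2) via x @ 4.5345
    (0,2) via x @ 5.5698  # hit
  → r_5 = 5.5698

ranges = [0.6419, 0.7159, 0.8075, 4.3648, 5.5698]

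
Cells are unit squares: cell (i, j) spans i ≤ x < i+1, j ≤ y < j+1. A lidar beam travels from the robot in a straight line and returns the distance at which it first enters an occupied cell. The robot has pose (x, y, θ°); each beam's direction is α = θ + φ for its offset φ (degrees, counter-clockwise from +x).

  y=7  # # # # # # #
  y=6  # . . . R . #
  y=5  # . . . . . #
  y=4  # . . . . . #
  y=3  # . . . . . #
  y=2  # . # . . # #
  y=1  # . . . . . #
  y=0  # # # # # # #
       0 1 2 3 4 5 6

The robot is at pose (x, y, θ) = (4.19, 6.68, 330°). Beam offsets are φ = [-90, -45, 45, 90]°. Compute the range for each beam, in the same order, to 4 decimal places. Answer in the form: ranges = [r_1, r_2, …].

beam 1: φ=-90°, α=240°
  direction (-0.5000, -0.8660); cell (4,6); t to first gridline: x 0.3800, y 0.7852 (then +2.0000 / +1.1547)
    (3,6) via x @ 0.3800
    (3,5) via y @ 0.7852
    (3,4) via y @ 1.9399
    (2,4) via x @ 2.3800
    (2,3) via y @ 3.0946
    (2,2) via y @ 4.2493  # hit
  → r_1 = 4.2493
beam 2: φ=-45°, α=285°
  direction (0.2588, -0.9659); cell (4,6); t to first gridline: x 3.1296, y 0.7040 (then +3.8637 / +1.0353)
    (4,5) via y @ 0.7040
    (4,4) via y @ 1.7393
    (4,3) via y @ 2.7745
    (5,3) via x @ 3.1296
    (5,2) via y @ 3.8098  # hit
  → r_2 = 3.8098
beam 3: φ=45°, α=15°
  direction (0.9659, 0.2588); cell (4,6); t to first gridline: x 0.8386, y 1.2364 (then +1.0353 / +3.8637)
    (5,6) via x @ 0.8386
    (5,7) via y @ 1.2364  # hit
  → r_3 = 1.2364
beam 4: φ=90°, α=60°
  direction (0.5000, 0.8660); cell (4,6); t to first gridline: x 1.6200, y 0.3695 (then +2.0000 / +1.1547)
    (4,7) via y @ 0.3695  # hit
  → r_4 = 0.3695

ranges = [4.2493, 3.8098, 1.2364, 0.3695]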